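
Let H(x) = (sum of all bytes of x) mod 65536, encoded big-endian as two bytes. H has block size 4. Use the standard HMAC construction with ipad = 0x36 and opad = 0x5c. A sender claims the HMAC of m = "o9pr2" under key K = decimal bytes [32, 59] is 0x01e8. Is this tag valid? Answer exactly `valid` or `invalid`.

Key decimal bytes [32, 59] = 20 3b is 2 bytes ≤ B = 4; zero-pad to 4 bytes: K' = 20 3b 00 00.
K' ⊕ ipad = 16 0d 36 36; K' ⊕ opad = 7c 67 5c 5c.
Inner hash: sum = 22+13+54+54+111+57+112+114+50 = 587 → 02 4b.
Outer hash (recomputed tag): sum = 124+103+92+92+2+75 = 488 → 01 e8.
Recomputed tag = 01e8; claimed = 01e8 → match.

valid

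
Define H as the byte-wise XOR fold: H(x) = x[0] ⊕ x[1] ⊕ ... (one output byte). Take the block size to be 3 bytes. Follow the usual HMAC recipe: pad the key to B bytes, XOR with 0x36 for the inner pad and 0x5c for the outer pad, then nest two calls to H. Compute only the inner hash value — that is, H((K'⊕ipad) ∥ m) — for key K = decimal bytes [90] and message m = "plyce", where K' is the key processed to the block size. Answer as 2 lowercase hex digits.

0f

Key decimal bytes [90] = 5a is 1 byte ≤ B = 3; zero-pad to 3 bytes: K' = 5a 00 00.
K' ⊕ ipad = 6c 36 36.
Inner input = 6c 36 36 ∥ 70 6c 79 63 65.
Inner hash: XOR 6c⊕36⊕36⊕70⊕6c⊕79⊕63⊕65 = 0f.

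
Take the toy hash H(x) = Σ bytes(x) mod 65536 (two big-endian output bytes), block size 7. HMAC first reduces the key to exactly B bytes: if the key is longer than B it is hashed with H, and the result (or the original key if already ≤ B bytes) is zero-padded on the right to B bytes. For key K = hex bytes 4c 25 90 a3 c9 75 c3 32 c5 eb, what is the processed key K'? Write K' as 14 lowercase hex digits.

|K| = 10 > B = 7, so first hash the key.
H(K): sum = 76+37+144+163+201+117+195+50+197+235 = 1415 → 05 87.
Zero-pad H(K) = 05 87 to 7 bytes: K' = 05 87 00 00 00 00 00.

05870000000000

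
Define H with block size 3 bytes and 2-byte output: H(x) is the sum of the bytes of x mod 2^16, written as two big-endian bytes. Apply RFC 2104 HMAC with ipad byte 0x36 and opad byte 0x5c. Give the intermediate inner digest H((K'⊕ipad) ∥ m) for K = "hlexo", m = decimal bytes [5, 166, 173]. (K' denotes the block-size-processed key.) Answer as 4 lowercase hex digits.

01d8

Key "hlexo" = 68 6c 65 78 6f is 5 bytes > B = 3, so hash it first: H(key) = 02 20, then zero-pad to 3 bytes: K' = 02 20 00.
K' ⊕ ipad = 34 16 36.
Inner input = 34 16 36 ∥ 05 a6 ad.
Inner hash: sum = 52+22+54+5+166+173 = 472 → 01 d8.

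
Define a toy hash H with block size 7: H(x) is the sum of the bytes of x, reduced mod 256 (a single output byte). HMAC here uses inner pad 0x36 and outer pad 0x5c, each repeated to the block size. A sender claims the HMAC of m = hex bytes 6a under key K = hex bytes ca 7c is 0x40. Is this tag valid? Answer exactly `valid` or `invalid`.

Key hex bytes ca 7c is 2 bytes ≤ B = 7; zero-pad to 7 bytes: K' = ca 7c 00 00 00 00 00.
K' ⊕ ipad = fc 4a 36 36 36 36 36; K' ⊕ opad = 96 20 5c 5c 5c 5c 5c.
Inner hash: sum = 252+74+54+54+54+54+54+106 = 702; mod 256 = 190 → be.
Outer hash (recomputed tag): sum = 150+32+92+92+92+92+92+190 = 832; mod 256 = 64 → 40.
Recomputed tag = 40; claimed = 40 → match.

valid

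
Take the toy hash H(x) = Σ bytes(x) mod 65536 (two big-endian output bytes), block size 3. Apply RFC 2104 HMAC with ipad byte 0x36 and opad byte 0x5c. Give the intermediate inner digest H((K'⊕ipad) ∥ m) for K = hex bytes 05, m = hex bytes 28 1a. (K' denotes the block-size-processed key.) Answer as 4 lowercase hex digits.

Key hex bytes 05 is 1 byte ≤ B = 3; zero-pad to 3 bytes: K' = 05 00 00.
K' ⊕ ipad = 33 36 36.
Inner input = 33 36 36 ∥ 28 1a.
Inner hash: sum = 51+54+54+40+26 = 225 → 00 e1.

00e1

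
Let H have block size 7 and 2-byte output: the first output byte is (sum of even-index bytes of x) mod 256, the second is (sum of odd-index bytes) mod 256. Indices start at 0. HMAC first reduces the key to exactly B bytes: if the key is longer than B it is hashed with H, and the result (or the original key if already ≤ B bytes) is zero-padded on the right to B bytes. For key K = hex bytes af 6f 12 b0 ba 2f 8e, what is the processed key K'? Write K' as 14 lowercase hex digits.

Key hex bytes af 6f 12 b0 ba 2f 8e is exactly B = 7 bytes: K' = af 6f 12 b0 ba 2f 8e.

af6f12b0ba2f8e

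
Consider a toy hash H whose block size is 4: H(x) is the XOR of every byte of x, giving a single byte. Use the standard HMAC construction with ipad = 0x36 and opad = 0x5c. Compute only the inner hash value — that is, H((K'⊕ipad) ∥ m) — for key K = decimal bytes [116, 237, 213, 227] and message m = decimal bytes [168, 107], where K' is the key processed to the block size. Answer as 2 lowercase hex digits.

6c

Key decimal bytes [116, 237, 213, 227] = 74 ed d5 e3 is exactly B = 4 bytes: K' = 74 ed d5 e3.
K' ⊕ ipad = 42 db e3 d5.
Inner input = 42 db e3 d5 ∥ a8 6b.
Inner hash: XOR 42⊕db⊕e3⊕d5⊕a8⊕6b = 6c.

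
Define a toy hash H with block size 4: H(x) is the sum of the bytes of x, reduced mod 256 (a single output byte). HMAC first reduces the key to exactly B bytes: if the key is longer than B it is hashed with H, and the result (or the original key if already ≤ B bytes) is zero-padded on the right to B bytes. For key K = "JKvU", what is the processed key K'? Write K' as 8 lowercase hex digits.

Key "JKvU" = 4a 4b 76 55 is exactly B = 4 bytes: K' = 4a 4b 76 55.

4a4b7655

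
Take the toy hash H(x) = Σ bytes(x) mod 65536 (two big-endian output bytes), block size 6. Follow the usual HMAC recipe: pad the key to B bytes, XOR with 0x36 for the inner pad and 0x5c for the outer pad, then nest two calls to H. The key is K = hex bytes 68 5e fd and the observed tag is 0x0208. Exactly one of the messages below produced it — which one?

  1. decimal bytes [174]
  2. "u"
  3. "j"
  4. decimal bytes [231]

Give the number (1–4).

Key hex bytes 68 5e fd is 3 bytes ≤ B = 6; zero-pad to 6 bytes: K' = 68 5e fd 00 00 00.
K' ⊕ ipad = 5e 68 cb 36 36 36; K' ⊕ opad = 34 02 a1 5c 5c 5c.
m1: inner = H(5e 68 cb 36 36 36 ae) = 02 e1; tag = H(34 02 a1 5c 5c 5c 02 e1) = 02ce
m2: inner = H(5e 68 cb 36 36 36 75) = 02 a8; tag = H(34 02 a1 5c 5c 5c 02 a8) = 0295
m3: inner = H(5e 68 cb 36 36 36 6a) = 02 9d; tag = H(34 02 a1 5c 5c 5c 02 9d) = 028a
m4: inner = H(5e 68 cb 36 36 36 e7) = 03 1a; tag = H(34 02 a1 5c 5c 5c 03 1a) = 0208 ← matches

4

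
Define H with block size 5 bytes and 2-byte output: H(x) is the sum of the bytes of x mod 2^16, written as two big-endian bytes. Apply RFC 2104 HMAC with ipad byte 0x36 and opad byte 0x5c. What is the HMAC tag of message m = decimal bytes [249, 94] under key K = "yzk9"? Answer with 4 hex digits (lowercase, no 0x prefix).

01d9

Key "yzk9" = 79 7a 6b 39 is 4 bytes ≤ B = 5; zero-pad to 5 bytes: K' = 79 7a 6b 39 00.
K' ⊕ ipad = 4f 4c 5d 0f 36.  K' ⊕ opad = 25 26 37 65 5c.
Inner input = (K'⊕ipad) ∥ m = 4f 4c 5d 0f 36 ∥ f9 5e.
Inner hash: sum = 79+76+93+15+54+249+94 = 660 → 02 94.
Outer input = (K'⊕opad) ∥ inner = 25 26 37 65 5c ∥ 02 94.
Outer hash (tag): sum = 37+38+55+101+92+2+148 = 473 → 01 d9.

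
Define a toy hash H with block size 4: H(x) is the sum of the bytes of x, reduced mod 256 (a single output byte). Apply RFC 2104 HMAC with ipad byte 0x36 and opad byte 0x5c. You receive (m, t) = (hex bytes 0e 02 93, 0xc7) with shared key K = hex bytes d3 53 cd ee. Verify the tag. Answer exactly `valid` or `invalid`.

Key hex bytes d3 53 cd ee is exactly B = 4 bytes: K' = d3 53 cd ee.
K' ⊕ ipad = e5 65 fb d8; K' ⊕ opad = 8f 0f 91 b2.
Inner hash: sum = 229+101+251+216+14+2+147 = 960; mod 256 = 192 → c0.
Outer hash (recomputed tag): sum = 143+15+145+178+192 = 673; mod 256 = 161 → a1.
Recomputed tag = a1; claimed = c7 → mismatch.

invalid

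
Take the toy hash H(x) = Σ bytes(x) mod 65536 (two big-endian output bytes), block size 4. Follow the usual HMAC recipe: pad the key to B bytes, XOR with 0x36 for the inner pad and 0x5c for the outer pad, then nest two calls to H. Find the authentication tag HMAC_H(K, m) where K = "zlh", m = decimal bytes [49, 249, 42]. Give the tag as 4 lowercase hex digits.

Key "zlh" = 7a 6c 68 is 3 bytes ≤ B = 4; zero-pad to 4 bytes: K' = 7a 6c 68 00.
K' ⊕ ipad = 4c 5a 5e 36.  K' ⊕ opad = 26 30 34 5c.
Inner input = (K'⊕ipad) ∥ m = 4c 5a 5e 36 ∥ 31 f9 2a.
Inner hash: sum = 76+90+94+54+49+249+42 = 654 → 02 8e.
Outer input = (K'⊕opad) ∥ inner = 26 30 34 5c ∥ 02 8e.
Outer hash (tag): sum = 38+48+52+92+2+142 = 374 → 01 76.

0176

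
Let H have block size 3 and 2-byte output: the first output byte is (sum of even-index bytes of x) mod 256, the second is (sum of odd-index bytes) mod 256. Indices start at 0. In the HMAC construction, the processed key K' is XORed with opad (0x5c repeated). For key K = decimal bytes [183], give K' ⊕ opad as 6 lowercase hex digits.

Key decimal bytes [183] = b7 is 1 byte ≤ B = 3; zero-pad to 3 bytes: K' = b7 00 00.
XOR each byte with 0x5c: b7⊕5c=eb, 00⊕5c=5c, 00⊕5c=5c.

eb5c5c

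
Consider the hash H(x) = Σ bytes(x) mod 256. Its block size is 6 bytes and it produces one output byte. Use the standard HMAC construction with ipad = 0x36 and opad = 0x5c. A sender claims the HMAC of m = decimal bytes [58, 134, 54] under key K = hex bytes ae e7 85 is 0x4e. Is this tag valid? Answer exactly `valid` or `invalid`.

Key hex bytes ae e7 85 is 3 bytes ≤ B = 6; zero-pad to 6 bytes: K' = ae e7 85 00 00 00.
K' ⊕ ipad = 98 d1 b3 36 36 36; K' ⊕ opad = f2 bb d9 5c 5c 5c.
Inner hash: sum = 152+209+179+54+54+54+58+134+54 = 948; mod 256 = 180 → b4.
Outer hash (recomputed tag): sum = 242+187+217+92+92+92+180 = 1102; mod 256 = 78 → 4e.
Recomputed tag = 4e; claimed = 4e → match.

valid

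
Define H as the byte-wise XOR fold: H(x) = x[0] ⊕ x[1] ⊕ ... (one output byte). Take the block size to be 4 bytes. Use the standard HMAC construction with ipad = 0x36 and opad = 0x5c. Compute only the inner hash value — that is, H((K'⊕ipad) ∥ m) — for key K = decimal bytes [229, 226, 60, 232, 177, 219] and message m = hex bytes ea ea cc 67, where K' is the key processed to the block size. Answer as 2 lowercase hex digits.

12

Key decimal bytes [229, 226, 60, 232, 177, 219] = e5 e2 3c e8 b1 db is 6 bytes > B = 4, so hash it first: H(key) = b9, then zero-pad to 4 bytes: K' = b9 00 00 00.
K' ⊕ ipad = 8f 36 36 36.
Inner input = 8f 36 36 36 ∥ ea ea cc 67.
Inner hash: XOR 8f⊕36⊕36⊕36⊕ea⊕ea⊕cc⊕67 = 12.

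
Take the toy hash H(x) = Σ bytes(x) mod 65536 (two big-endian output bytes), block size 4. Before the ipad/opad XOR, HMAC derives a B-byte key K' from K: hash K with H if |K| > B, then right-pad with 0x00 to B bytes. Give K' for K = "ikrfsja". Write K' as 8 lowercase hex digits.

|K| = 7 > B = 4, so first hash the key.
H(K): sum = 105+107+114+102+115+106+97 = 746 → 02 ea.
Zero-pad H(K) = 02 ea to 4 bytes: K' = 02 ea 00 00.

02ea0000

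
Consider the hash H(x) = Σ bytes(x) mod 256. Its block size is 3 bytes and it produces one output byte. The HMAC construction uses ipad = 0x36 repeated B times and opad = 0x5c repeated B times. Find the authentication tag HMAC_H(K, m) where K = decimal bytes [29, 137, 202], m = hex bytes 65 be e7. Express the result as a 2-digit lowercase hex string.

Key decimal bytes [29, 137, 202] = 1d 89 ca is exactly B = 3 bytes: K' = 1d 89 ca.
K' ⊕ ipad = 2b bf fc.  K' ⊕ opad = 41 d5 96.
Inner input = (K'⊕ipad) ∥ m = 2b bf fc ∥ 65 be e7.
Inner hash: sum = 43+191+252+101+190+231 = 1008; mod 256 = 240 → f0.
Outer input = (K'⊕opad) ∥ inner = 41 d5 96 ∥ f0.
Outer hash (tag): sum = 65+213+150+240 = 668; mod 256 = 156 → 9c.

9c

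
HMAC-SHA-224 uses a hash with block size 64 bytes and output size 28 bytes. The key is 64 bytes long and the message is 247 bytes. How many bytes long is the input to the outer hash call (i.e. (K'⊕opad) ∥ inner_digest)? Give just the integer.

Key is 64 ≤ 64 bytes, zero-padded: |K'| = 64.
Outer input = (K'⊕opad) ∥ H(inner) → 64 + 28 = 92 bytes.

92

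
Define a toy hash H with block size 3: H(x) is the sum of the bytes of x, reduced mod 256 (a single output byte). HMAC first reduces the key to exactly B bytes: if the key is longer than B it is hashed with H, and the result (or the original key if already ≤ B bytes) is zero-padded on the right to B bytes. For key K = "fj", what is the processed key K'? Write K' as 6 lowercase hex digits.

666a00

Key "fj" = 66 6a is 2 bytes ≤ B = 3; zero-pad to 3 bytes: K' = 66 6a 00.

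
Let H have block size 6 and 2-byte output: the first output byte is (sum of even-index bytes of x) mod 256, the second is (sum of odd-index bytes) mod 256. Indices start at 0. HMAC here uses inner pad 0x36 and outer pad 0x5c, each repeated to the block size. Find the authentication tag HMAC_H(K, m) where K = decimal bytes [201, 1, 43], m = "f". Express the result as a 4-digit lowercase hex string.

Key decimal bytes [201, 1, 43] = c9 01 2b is 3 bytes ≤ B = 6; zero-pad to 6 bytes: K' = c9 01 2b 00 00 00.
K' ⊕ ipad = ff 37 1d 36 36 36.  K' ⊕ opad = 95 5d 77 5c 5c 5c.
Inner input = (K'⊕ipad) ∥ m = ff 37 1d 36 36 36 ∥ 66.
Inner hash: even-index sum = 440 mod 256 = 184; odd-index sum = 163 mod 256 = 163 → b8 a3.
Outer input = (K'⊕opad) ∥ inner = 95 5d 77 5c 5c 5c ∥ b8 a3.
Outer hash (tag): even-index sum = 544 mod 256 = 32; odd-index sum = 440 mod 256 = 184 → 20 b8.

20b8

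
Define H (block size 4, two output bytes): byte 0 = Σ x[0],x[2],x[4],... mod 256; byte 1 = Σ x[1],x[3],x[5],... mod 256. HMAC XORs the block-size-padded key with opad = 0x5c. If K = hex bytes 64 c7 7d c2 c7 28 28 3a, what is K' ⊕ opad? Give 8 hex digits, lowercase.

8cb75c5c

Key hex bytes 64 c7 7d c2 c7 28 28 3a is 8 bytes > B = 4, so hash it first: H(key) = d0 eb, then zero-pad to 4 bytes: K' = d0 eb 00 00.
XOR each byte with 0x5c: d0⊕5c=8c, eb⊕5c=b7, 00⊕5c=5c, 00⊕5c=5c.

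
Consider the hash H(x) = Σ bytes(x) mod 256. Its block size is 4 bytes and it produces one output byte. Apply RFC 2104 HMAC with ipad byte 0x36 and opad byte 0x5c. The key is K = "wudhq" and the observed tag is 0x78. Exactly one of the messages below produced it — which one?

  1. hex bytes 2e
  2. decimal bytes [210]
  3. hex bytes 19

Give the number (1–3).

Key "wudhq" = 77 75 64 68 71 is 5 bytes > B = 4, so hash it first: H(key) = 29, then zero-pad to 4 bytes: K' = 29 00 00 00.
K' ⊕ ipad = 1f 36 36 36; K' ⊕ opad = 75 5c 5c 5c.
m1: inner = H(1f 36 36 36 2e) = ef; tag = H(75 5c 5c 5c ef) = 78 ← matches
m2: inner = H(1f 36 36 36 d2) = 93; tag = H(75 5c 5c 5c 93) = 1c
m3: inner = H(1f 36 36 36 19) = da; tag = H(75 5c 5c 5c da) = 63

1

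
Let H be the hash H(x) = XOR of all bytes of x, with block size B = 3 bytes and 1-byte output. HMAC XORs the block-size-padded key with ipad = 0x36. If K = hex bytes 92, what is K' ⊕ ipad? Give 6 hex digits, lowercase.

a43636

Key hex bytes 92 is 1 byte ≤ B = 3; zero-pad to 3 bytes: K' = 92 00 00.
XOR each byte with 0x36: 92⊕36=a4, 00⊕36=36, 00⊕36=36.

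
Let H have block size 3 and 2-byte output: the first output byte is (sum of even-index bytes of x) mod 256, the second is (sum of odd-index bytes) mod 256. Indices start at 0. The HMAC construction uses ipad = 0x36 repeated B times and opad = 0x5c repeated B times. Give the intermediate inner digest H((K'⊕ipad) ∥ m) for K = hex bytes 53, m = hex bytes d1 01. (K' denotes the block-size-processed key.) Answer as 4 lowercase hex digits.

9c07

Key hex bytes 53 is 1 byte ≤ B = 3; zero-pad to 3 bytes: K' = 53 00 00.
K' ⊕ ipad = 65 36 36.
Inner input = 65 36 36 ∥ d1 01.
Inner hash: even-index sum = 156 mod 256 = 156; odd-index sum = 263 mod 256 = 7 → 9c 07.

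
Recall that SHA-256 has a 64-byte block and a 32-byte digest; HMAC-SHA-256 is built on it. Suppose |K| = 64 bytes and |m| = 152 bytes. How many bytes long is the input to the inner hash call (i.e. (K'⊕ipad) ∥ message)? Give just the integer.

216

Key is 64 ≤ 64 bytes, zero-padded: |K'| = 64.
Inner input = (K'⊕ipad) ∥ m → 64 + 152 = 216 bytes.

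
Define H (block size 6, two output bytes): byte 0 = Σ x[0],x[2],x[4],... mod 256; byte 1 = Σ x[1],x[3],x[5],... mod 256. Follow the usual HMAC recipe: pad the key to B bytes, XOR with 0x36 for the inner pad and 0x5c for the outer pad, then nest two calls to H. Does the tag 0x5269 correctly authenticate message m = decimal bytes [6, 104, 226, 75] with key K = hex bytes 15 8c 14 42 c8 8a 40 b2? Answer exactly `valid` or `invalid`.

Key hex bytes 15 8c 14 42 c8 8a 40 b2 is 8 bytes > B = 6, so hash it first: H(key) = 31 0a, then zero-pad to 6 bytes: K' = 31 0a 00 00 00 00.
K' ⊕ ipad = 07 3c 36 36 36 36; K' ⊕ opad = 6d 56 5c 5c 5c 5c.
Inner hash: even-index sum = 347 mod 256 = 91; odd-index sum = 347 mod 256 = 91 → 5b 5b.
Outer hash (recomputed tag): even-index sum = 384 mod 256 = 128; odd-index sum = 361 mod 256 = 105 → 80 69.
Recomputed tag = 8069; claimed = 5269 → mismatch.

invalid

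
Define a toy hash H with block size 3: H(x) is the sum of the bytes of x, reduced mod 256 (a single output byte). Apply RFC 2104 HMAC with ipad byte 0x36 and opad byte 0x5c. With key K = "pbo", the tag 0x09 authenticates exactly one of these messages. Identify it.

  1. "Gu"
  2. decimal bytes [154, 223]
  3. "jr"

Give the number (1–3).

Key "pbo" = 70 62 6f is exactly B = 3 bytes: K' = 70 62 6f.
K' ⊕ ipad = 46 54 59; K' ⊕ opad = 2c 3e 33.
m1: inner = H(46 54 59 47 75) = af; tag = H(2c 3e 33 af) = 4c
m2: inner = H(46 54 59 9a df) = 6c; tag = H(2c 3e 33 6c) = 09 ← matches
m3: inner = H(46 54 59 6a 72) = cf; tag = H(2c 3e 33 cf) = 6c

2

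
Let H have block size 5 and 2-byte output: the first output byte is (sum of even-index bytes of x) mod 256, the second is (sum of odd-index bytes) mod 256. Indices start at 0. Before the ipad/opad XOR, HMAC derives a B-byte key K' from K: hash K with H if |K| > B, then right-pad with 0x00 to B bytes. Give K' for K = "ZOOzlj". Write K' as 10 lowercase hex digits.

|K| = 6 > B = 5, so first hash the key.
H(K): even-index sum = 277 mod 256 = 21; odd-index sum = 307 mod 256 = 51 → 15 33.
Zero-pad H(K) = 15 33 to 5 bytes: K' = 15 33 00 00 00.

1533000000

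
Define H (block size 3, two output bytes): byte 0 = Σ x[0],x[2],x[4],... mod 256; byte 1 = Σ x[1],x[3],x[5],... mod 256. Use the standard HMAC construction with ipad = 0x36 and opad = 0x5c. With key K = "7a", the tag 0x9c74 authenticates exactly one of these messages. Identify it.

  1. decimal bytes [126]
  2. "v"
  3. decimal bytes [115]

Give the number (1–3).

Key "7a" = 37 61 is 2 bytes ≤ B = 3; zero-pad to 3 bytes: K' = 37 61 00.
K' ⊕ ipad = 01 57 36; K' ⊕ opad = 6b 3d 5c.
m1: inner = H(01 57 36 7e) = 37 d5; tag = H(6b 3d 5c 37 d5) = 9c74 ← matches
m2: inner = H(01 57 36 76) = 37 cd; tag = H(6b 3d 5c 37 cd) = 9474
m3: inner = H(01 57 36 73) = 37 ca; tag = H(6b 3d 5c 37 ca) = 9174

1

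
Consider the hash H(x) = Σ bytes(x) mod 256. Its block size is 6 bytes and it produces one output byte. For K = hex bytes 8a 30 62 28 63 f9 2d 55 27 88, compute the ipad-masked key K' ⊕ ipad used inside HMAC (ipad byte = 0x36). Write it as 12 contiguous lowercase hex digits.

Key hex bytes 8a 30 62 28 63 f9 2d 55 27 88 is 10 bytes > B = 6, so hash it first: H(key) = d1, then zero-pad to 6 bytes: K' = d1 00 00 00 00 00.
XOR each byte with 0x36: d1⊕36=e7, 00⊕36=36, 00⊕36=36, 00⊕36=36, 00⊕36=36, 00⊕36=36.

e73636363636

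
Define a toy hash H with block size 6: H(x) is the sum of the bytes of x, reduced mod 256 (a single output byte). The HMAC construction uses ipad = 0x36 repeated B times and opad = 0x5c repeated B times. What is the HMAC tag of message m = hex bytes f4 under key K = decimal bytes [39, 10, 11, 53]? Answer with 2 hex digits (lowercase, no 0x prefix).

36

Key decimal bytes [39, 10, 11, 53] = 27 0a 0b 35 is 4 bytes ≤ B = 6; zero-pad to 6 bytes: K' = 27 0a 0b 35 00 00.
K' ⊕ ipad = 11 3c 3d 03 36 36.  K' ⊕ opad = 7b 56 57 69 5c 5c.
Inner input = (K'⊕ipad) ∥ m = 11 3c 3d 03 36 36 ∥ f4.
Inner hash: sum = 17+60+61+3+54+54+244 = 493; mod 256 = 237 → ed.
Outer input = (K'⊕opad) ∥ inner = 7b 56 57 69 5c 5c ∥ ed.
Outer hash (tag): sum = 123+86+87+105+92+92+237 = 822; mod 256 = 54 → 36.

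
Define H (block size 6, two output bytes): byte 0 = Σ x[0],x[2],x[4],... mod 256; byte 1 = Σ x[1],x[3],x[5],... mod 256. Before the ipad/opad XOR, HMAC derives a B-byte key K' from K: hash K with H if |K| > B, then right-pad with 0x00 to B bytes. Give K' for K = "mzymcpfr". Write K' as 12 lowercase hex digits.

|K| = 8 > B = 6, so first hash the key.
H(K): even-index sum = 431 mod 256 = 175; odd-index sum = 457 mod 256 = 201 → af c9.
Zero-pad H(K) = af c9 to 6 bytes: K' = af c9 00 00 00 00.

afc900000000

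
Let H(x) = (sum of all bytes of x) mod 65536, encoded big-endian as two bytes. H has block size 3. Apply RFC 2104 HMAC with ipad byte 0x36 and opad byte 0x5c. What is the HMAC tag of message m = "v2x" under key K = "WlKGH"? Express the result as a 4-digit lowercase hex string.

Key "WlKGH" = 57 6c 4b 47 48 is 5 bytes > B = 3, so hash it first: H(key) = 01 9d, then zero-pad to 3 bytes: K' = 01 9d 00.
K' ⊕ ipad = 37 ab 36.  K' ⊕ opad = 5d c1 5c.
Inner input = (K'⊕ipad) ∥ m = 37 ab 36 ∥ 76 32 78.
Inner hash: sum = 55+171+54+118+50+120 = 568 → 02 38.
Outer input = (K'⊕opad) ∥ inner = 5d c1 5c ∥ 02 38.
Outer hash (tag): sum = 93+193+92+2+56 = 436 → 01 b4.

01b4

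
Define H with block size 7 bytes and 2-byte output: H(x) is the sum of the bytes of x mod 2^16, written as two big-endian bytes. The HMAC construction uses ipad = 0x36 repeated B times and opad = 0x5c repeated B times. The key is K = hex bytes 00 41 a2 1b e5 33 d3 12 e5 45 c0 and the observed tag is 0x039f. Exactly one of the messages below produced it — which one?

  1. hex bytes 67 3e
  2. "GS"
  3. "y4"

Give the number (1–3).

3

Key hex bytes 00 41 a2 1b e5 33 d3 12 e5 45 c0 is 11 bytes > B = 7, so hash it first: H(key) = 04 e5, then zero-pad to 7 bytes: K' = 04 e5 00 00 00 00 00.
K' ⊕ ipad = 32 d3 36 36 36 36 36; K' ⊕ opad = 58 b9 5c 5c 5c 5c 5c.
m1: inner = H(32 d3 36 36 36 36 36 67 3e) = 02 b8; tag = H(58 b9 5c 5c 5c 5c 5c 02 b8) = 0397
m2: inner = H(32 d3 36 36 36 36 36 47 53) = 02 ad; tag = H(58 b9 5c 5c 5c 5c 5c 02 ad) = 038c
m3: inner = H(32 d3 36 36 36 36 36 79 34) = 02 c0; tag = H(58 b9 5c 5c 5c 5c 5c 02 c0) = 039f ← matches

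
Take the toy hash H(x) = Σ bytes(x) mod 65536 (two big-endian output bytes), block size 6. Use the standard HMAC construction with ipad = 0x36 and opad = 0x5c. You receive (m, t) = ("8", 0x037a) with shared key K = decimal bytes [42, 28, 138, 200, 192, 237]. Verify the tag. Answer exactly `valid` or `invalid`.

valid

Key decimal bytes [42, 28, 138, 200, 192, 237] = 2a 1c 8a c8 c0 ed is exactly B = 6 bytes: K' = 2a 1c 8a c8 c0 ed.
K' ⊕ ipad = 1c 2a bc fe f6 db; K' ⊕ opad = 76 40 d6 94 9c b1.
Inner hash: sum = 28+42+188+254+246+219+56 = 1033 → 04 09.
Outer hash (recomputed tag): sum = 118+64+214+148+156+177+4+9 = 890 → 03 7a.
Recomputed tag = 037a; claimed = 037a → match.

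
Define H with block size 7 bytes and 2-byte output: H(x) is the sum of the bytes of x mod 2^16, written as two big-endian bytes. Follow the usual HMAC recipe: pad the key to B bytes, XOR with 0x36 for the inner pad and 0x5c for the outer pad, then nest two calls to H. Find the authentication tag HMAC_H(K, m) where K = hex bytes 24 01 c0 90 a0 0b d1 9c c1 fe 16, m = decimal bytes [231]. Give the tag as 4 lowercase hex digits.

02e1

Key hex bytes 24 01 c0 90 a0 0b d1 9c c1 fe 16 is 11 bytes > B = 7, so hash it first: H(key) = 05 62, then zero-pad to 7 bytes: K' = 05 62 00 00 00 00 00.
K' ⊕ ipad = 33 54 36 36 36 36 36.  K' ⊕ opad = 59 3e 5c 5c 5c 5c 5c.
Inner input = (K'⊕ipad) ∥ m = 33 54 36 36 36 36 36 ∥ e7.
Inner hash: sum = 51+84+54+54+54+54+54+231 = 636 → 02 7c.
Outer input = (K'⊕opad) ∥ inner = 59 3e 5c 5c 5c 5c 5c ∥ 02 7c.
Outer hash (tag): sum = 89+62+92+92+92+92+92+2+124 = 737 → 02 e1.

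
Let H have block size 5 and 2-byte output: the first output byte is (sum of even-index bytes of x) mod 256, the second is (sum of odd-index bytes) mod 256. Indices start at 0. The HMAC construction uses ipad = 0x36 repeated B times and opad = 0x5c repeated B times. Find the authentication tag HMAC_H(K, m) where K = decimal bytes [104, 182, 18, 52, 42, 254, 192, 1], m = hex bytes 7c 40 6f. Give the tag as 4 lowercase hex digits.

f00f

Key decimal bytes [104, 182, 18, 52, 42, 254, 192, 1] = 68 b6 12 34 2a fe c0 01 is 8 bytes > B = 5, so hash it first: H(key) = 64 e9, then zero-pad to 5 bytes: K' = 64 e9 00 00 00.
K' ⊕ ipad = 52 df 36 36 36.  K' ⊕ opad = 38 b5 5c 5c 5c.
Inner input = (K'⊕ipad) ∥ m = 52 df 36 36 36 ∥ 7c 40 6f.
Inner hash: even-index sum = 254 mod 256 = 254; odd-index sum = 512 mod 256 = 0 → fe 00.
Outer input = (K'⊕opad) ∥ inner = 38 b5 5c 5c 5c ∥ fe 00.
Outer hash (tag): even-index sum = 240 mod 256 = 240; odd-index sum = 527 mod 256 = 15 → f0 0f.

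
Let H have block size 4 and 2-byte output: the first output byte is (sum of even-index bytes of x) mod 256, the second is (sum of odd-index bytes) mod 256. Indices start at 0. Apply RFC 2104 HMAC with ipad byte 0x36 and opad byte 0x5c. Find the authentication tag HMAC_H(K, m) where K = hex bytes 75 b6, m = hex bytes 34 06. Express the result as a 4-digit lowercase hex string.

3202

Key hex bytes 75 b6 is 2 bytes ≤ B = 4; zero-pad to 4 bytes: K' = 75 b6 00 00.
K' ⊕ ipad = 43 80 36 36.  K' ⊕ opad = 29 ea 5c 5c.
Inner input = (K'⊕ipad) ∥ m = 43 80 36 36 ∥ 34 06.
Inner hash: even-index sum = 173 mod 256 = 173; odd-index sum = 188 mod 256 = 188 → ad bc.
Outer input = (K'⊕opad) ∥ inner = 29 ea 5c 5c ∥ ad bc.
Outer hash (tag): even-index sum = 306 mod 256 = 50; odd-index sum = 514 mod 256 = 2 → 32 02.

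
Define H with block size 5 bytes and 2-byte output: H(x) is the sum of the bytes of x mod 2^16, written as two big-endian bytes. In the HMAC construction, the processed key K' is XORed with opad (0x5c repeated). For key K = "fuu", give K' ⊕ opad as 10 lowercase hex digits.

Key "fuu" = 66 75 75 is 3 bytes ≤ B = 5; zero-pad to 5 bytes: K' = 66 75 75 00 00.
XOR each byte with 0x5c: 66⊕5c=3a, 75⊕5c=29, 75⊕5c=29, 00⊕5c=5c, 00⊕5c=5c.

3a29295c5c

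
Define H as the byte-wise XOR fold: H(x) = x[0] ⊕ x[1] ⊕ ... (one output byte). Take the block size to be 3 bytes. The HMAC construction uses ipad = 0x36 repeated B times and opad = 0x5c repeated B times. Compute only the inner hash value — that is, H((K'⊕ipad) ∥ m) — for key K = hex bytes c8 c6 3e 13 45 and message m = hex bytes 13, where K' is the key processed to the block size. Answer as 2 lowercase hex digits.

43

Key hex bytes c8 c6 3e 13 45 is 5 bytes > B = 3, so hash it first: H(key) = 66, then zero-pad to 3 bytes: K' = 66 00 00.
K' ⊕ ipad = 50 36 36.
Inner input = 50 36 36 ∥ 13.
Inner hash: XOR 50⊕36⊕36⊕13 = 43.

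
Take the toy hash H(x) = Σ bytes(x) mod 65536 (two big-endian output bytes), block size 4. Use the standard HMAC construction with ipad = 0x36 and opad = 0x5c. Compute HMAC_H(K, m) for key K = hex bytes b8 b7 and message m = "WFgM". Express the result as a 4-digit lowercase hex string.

Key hex bytes b8 b7 is 2 bytes ≤ B = 4; zero-pad to 4 bytes: K' = b8 b7 00 00.
K' ⊕ ipad = 8e 81 36 36.  K' ⊕ opad = e4 eb 5c 5c.
Inner input = (K'⊕ipad) ∥ m = 8e 81 36 36 ∥ 57 46 67 4d.
Inner hash: sum = 142+129+54+54+87+70+103+77 = 716 → 02 cc.
Outer input = (K'⊕opad) ∥ inner = e4 eb 5c 5c ∥ 02 cc.
Outer hash (tag): sum = 228+235+92+92+2+204 = 853 → 03 55.

0355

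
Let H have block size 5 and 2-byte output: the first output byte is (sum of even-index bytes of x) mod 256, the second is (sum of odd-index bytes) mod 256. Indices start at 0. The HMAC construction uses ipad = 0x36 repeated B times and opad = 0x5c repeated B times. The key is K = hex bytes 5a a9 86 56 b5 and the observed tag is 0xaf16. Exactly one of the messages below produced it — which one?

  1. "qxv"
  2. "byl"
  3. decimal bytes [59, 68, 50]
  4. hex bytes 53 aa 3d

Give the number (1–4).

1

Key hex bytes 5a a9 86 56 b5 is exactly B = 5 bytes: K' = 5a a9 86 56 b5.
K' ⊕ ipad = 6c 9f b0 60 83; K' ⊕ opad = 06 f5 da 0a e9.
m1: inner = H(6c 9f b0 60 83 71 78 76) = 17 e6; tag = H(06 f5 da 0a e9 17 e6) = af16 ← matches
m2: inner = H(6c 9f b0 60 83 62 79 6c) = 18 cd; tag = H(06 f5 da 0a e9 18 cd) = 9617
m3: inner = H(6c 9f b0 60 83 3b 44 32) = e3 6c; tag = H(06 f5 da 0a e9 e3 6c) = 35e2
m4: inner = H(6c 9f b0 60 83 53 aa 3d) = 49 8f; tag = H(06 f5 da 0a e9 49 8f) = 5848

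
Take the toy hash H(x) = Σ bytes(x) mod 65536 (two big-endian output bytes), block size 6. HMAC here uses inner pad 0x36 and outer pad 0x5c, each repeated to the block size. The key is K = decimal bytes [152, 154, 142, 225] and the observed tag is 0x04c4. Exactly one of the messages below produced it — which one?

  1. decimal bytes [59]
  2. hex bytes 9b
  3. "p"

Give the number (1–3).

2

Key decimal bytes [152, 154, 142, 225] = 98 9a 8e e1 is 4 bytes ≤ B = 6; zero-pad to 6 bytes: K' = 98 9a 8e e1 00 00.
K' ⊕ ipad = ae ac b8 d7 36 36; K' ⊕ opad = c4 c6 d2 bd 5c 5c.
m1: inner = H(ae ac b8 d7 36 36 3b) = 03 90; tag = H(c4 c6 d2 bd 5c 5c 03 90) = 0464
m2: inner = H(ae ac b8 d7 36 36 9b) = 03 f0; tag = H(c4 c6 d2 bd 5c 5c 03 f0) = 04c4 ← matches
m3: inner = H(ae ac b8 d7 36 36 70) = 03 c5; tag = H(c4 c6 d2 bd 5c 5c 03 c5) = 0499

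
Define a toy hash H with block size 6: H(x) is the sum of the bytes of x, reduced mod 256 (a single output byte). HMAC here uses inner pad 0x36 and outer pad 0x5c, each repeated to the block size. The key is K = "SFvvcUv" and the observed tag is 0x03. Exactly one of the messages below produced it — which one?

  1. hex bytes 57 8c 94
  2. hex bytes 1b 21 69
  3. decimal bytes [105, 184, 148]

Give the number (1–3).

Key "SFvvcUv" = 53 46 76 76 63 55 76 is 7 bytes > B = 6, so hash it first: H(key) = b3, then zero-pad to 6 bytes: K' = b3 00 00 00 00 00.
K' ⊕ ipad = 85 36 36 36 36 36; K' ⊕ opad = ef 5c 5c 5c 5c 5c.
m1: inner = H(85 36 36 36 36 36 57 8c 94) = 0a; tag = H(ef 5c 5c 5c 5c 5c 0a) = c5
m2: inner = H(85 36 36 36 36 36 1b 21 69) = 38; tag = H(ef 5c 5c 5c 5c 5c 38) = f3
m3: inner = H(85 36 36 36 36 36 69 b8 94) = 48; tag = H(ef 5c 5c 5c 5c 5c 48) = 03 ← matches

3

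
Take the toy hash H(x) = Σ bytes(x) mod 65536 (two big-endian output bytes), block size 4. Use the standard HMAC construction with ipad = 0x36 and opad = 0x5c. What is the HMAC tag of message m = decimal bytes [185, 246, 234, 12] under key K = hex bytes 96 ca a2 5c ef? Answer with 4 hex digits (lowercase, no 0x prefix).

Key hex bytes 96 ca a2 5c ef is 5 bytes > B = 4, so hash it first: H(key) = 03 4d, then zero-pad to 4 bytes: K' = 03 4d 00 00.
K' ⊕ ipad = 35 7b 36 36.  K' ⊕ opad = 5f 11 5c 5c.
Inner input = (K'⊕ipad) ∥ m = 35 7b 36 36 ∥ b9 f6 ea 0c.
Inner hash: sum = 53+123+54+54+185+246+234+12 = 961 → 03 c1.
Outer input = (K'⊕opad) ∥ inner = 5f 11 5c 5c ∥ 03 c1.
Outer hash (tag): sum = 95+17+92+92+3+193 = 492 → 01 ec.

01ec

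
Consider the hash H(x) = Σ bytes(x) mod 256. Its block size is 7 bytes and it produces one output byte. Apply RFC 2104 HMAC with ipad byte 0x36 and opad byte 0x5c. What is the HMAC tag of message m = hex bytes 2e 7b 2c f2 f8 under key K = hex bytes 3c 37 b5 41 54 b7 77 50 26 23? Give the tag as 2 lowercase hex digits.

Key hex bytes 3c 37 b5 41 54 b7 77 50 26 23 is 10 bytes > B = 7, so hash it first: H(key) = 84, then zero-pad to 7 bytes: K' = 84 00 00 00 00 00 00.
K' ⊕ ipad = b2 36 36 36 36 36 36.  K' ⊕ opad = d8 5c 5c 5c 5c 5c 5c.
Inner input = (K'⊕ipad) ∥ m = b2 36 36 36 36 36 36 ∥ 2e 7b 2c f2 f8.
Inner hash: sum = 178+54+54+54+54+54+54+46+123+44+242+248 = 1205; mod 256 = 181 → b5.
Outer input = (K'⊕opad) ∥ inner = d8 5c 5c 5c 5c 5c 5c ∥ b5.
Outer hash (tag): sum = 216+92+92+92+92+92+92+181 = 949; mod 256 = 181 → b5.

b5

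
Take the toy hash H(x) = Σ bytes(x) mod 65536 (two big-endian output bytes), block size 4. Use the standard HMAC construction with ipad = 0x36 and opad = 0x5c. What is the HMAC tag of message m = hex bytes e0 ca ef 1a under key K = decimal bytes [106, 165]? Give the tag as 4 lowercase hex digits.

01f9

Key decimal bytes [106, 165] = 6a a5 is 2 bytes ≤ B = 4; zero-pad to 4 bytes: K' = 6a a5 00 00.
K' ⊕ ipad = 5c 93 36 36.  K' ⊕ opad = 36 f9 5c 5c.
Inner input = (K'⊕ipad) ∥ m = 5c 93 36 36 ∥ e0 ca ef 1a.
Inner hash: sum = 92+147+54+54+224+202+239+26 = 1038 → 04 0e.
Outer input = (K'⊕opad) ∥ inner = 36 f9 5c 5c ∥ 04 0e.
Outer hash (tag): sum = 54+249+92+92+4+14 = 505 → 01 f9.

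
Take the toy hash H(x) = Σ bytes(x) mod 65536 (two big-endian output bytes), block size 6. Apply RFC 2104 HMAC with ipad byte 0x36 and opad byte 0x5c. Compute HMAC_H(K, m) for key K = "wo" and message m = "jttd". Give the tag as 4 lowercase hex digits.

Key "wo" = 77 6f is 2 bytes ≤ B = 6; zero-pad to 6 bytes: K' = 77 6f 00 00 00 00.
K' ⊕ ipad = 41 59 36 36 36 36.  K' ⊕ opad = 2b 33 5c 5c 5c 5c.
Inner input = (K'⊕ipad) ∥ m = 41 59 36 36 36 36 ∥ 6a 74 74 64.
Inner hash: sum = 65+89+54+54+54+54+106+116+116+100 = 808 → 03 28.
Outer input = (K'⊕opad) ∥ inner = 2b 33 5c 5c 5c 5c ∥ 03 28.
Outer hash (tag): sum = 43+51+92+92+92+92+3+40 = 505 → 01 f9.

01f9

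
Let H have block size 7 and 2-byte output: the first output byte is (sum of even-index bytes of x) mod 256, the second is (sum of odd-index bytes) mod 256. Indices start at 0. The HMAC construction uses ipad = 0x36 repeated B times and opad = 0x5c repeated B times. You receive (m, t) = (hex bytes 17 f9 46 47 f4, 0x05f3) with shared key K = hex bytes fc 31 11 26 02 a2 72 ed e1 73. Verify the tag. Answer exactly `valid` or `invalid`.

invalid

Key hex bytes fc 31 11 26 02 a2 72 ed e1 73 is 10 bytes > B = 7, so hash it first: H(key) = 62 59, then zero-pad to 7 bytes: K' = 62 59 00 00 00 00 00.
K' ⊕ ipad = 54 6f 36 36 36 36 36; K' ⊕ opad = 3e 05 5c 5c 5c 5c 5c.
Inner hash: even-index sum = 566 mod 256 = 54; odd-index sum = 556 mod 256 = 44 → 36 2c.
Outer hash (recomputed tag): even-index sum = 382 mod 256 = 126; odd-index sum = 243 mod 256 = 243 → 7e f3.
Recomputed tag = 7ef3; claimed = 05f3 → mismatch.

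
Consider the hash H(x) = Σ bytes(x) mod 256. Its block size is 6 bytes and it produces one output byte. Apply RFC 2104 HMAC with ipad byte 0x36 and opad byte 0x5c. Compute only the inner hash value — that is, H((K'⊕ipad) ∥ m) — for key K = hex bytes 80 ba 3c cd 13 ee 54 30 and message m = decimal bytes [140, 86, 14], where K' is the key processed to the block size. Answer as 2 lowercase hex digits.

fc

Key hex bytes 80 ba 3c cd 13 ee 54 30 is 8 bytes > B = 6, so hash it first: H(key) = c8, then zero-pad to 6 bytes: K' = c8 00 00 00 00 00.
K' ⊕ ipad = fe 36 36 36 36 36.
Inner input = fe 36 36 36 36 36 ∥ 8c 56 0e.
Inner hash: sum = 254+54+54+54+54+54+140+86+14 = 764; mod 256 = 252 → fc.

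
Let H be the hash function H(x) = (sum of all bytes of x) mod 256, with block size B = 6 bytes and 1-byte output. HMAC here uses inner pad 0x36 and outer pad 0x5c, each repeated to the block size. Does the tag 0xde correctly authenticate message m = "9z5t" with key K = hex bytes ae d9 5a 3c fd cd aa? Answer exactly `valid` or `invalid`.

invalid

Key hex bytes ae d9 5a 3c fd cd aa is 7 bytes > B = 6, so hash it first: H(key) = 91, then zero-pad to 6 bytes: K' = 91 00 00 00 00 00.
K' ⊕ ipad = a7 36 36 36 36 36; K' ⊕ opad = cd 5c 5c 5c 5c 5c.
Inner hash: sum = 167+54+54+54+54+54+57+122+53+116 = 785; mod 256 = 17 → 11.
Outer hash (recomputed tag): sum = 205+92+92+92+92+92+17 = 682; mod 256 = 170 → aa.
Recomputed tag = aa; claimed = de → mismatch.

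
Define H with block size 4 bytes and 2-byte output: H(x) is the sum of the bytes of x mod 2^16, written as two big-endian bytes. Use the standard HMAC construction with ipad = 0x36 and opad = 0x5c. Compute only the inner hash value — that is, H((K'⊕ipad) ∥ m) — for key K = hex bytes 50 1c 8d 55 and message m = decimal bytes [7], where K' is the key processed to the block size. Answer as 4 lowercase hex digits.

01b5

Key hex bytes 50 1c 8d 55 is exactly B = 4 bytes: K' = 50 1c 8d 55.
K' ⊕ ipad = 66 2a bb 63.
Inner input = 66 2a bb 63 ∥ 07.
Inner hash: sum = 102+42+187+99+7 = 437 → 01 b5.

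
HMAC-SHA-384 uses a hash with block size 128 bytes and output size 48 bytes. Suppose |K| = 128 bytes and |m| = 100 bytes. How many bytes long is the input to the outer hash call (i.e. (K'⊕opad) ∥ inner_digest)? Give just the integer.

176

Key is 128 ≤ 128 bytes, zero-padded: |K'| = 128.
Outer input = (K'⊕opad) ∥ H(inner) → 128 + 48 = 176 bytes.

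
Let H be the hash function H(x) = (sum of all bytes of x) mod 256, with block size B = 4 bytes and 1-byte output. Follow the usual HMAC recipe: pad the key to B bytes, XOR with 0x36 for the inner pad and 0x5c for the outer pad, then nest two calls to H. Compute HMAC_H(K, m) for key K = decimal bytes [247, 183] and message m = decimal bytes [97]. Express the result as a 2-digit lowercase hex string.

5d

Key decimal bytes [247, 183] = f7 b7 is 2 bytes ≤ B = 4; zero-pad to 4 bytes: K' = f7 b7 00 00.
K' ⊕ ipad = c1 81 36 36.  K' ⊕ opad = ab eb 5c 5c.
Inner input = (K'⊕ipad) ∥ m = c1 81 36 36 ∥ 61.
Inner hash: sum = 193+129+54+54+97 = 527; mod 256 = 15 → 0f.
Outer input = (K'⊕opad) ∥ inner = ab eb 5c 5c ∥ 0f.
Outer hash (tag): sum = 171+235+92+92+15 = 605; mod 256 = 93 → 5d.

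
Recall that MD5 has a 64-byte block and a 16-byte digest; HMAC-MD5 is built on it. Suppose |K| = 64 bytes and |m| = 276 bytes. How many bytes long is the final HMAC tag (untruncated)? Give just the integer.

The tag is one MD5 digest: 16 bytes.

16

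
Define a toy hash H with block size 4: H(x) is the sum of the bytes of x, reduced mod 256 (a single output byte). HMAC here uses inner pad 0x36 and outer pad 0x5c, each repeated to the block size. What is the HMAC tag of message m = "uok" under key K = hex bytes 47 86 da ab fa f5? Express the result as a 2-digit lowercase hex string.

Key hex bytes 47 86 da ab fa f5 is 6 bytes > B = 4, so hash it first: H(key) = 41, then zero-pad to 4 bytes: K' = 41 00 00 00.
K' ⊕ ipad = 77 36 36 36.  K' ⊕ opad = 1d 5c 5c 5c.
Inner input = (K'⊕ipad) ∥ m = 77 36 36 36 ∥ 75 6f 6b.
Inner hash: sum = 119+54+54+54+117+111+107 = 616; mod 256 = 104 → 68.
Outer input = (K'⊕opad) ∥ inner = 1d 5c 5c 5c ∥ 68.
Outer hash (tag): sum = 29+92+92+92+104 = 409; mod 256 = 153 → 99.

99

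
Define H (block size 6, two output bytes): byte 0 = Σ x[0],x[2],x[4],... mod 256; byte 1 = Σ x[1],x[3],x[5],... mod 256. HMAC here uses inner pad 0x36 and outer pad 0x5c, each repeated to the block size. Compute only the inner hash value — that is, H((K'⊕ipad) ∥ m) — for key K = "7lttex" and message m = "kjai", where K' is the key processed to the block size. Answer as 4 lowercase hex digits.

Key "7lttex" = 37 6c 74 74 65 78 is exactly B = 6 bytes: K' = 37 6c 74 74 65 78.
K' ⊕ ipad = 01 5a 42 42 53 4e.
Inner input = 01 5a 42 42 53 4e ∥ 6b 6a 61 69.
Inner hash: even-index sum = 354 mod 256 = 98; odd-index sum = 445 mod 256 = 189 → 62 bd.

62bd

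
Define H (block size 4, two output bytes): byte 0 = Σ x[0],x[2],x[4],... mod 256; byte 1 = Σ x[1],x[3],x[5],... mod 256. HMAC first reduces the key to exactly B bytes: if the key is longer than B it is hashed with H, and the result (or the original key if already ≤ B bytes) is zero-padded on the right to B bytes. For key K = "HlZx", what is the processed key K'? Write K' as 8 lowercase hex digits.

Key "HlZx" = 48 6c 5a 78 is exactly B = 4 bytes: K' = 48 6c 5a 78.

486c5a78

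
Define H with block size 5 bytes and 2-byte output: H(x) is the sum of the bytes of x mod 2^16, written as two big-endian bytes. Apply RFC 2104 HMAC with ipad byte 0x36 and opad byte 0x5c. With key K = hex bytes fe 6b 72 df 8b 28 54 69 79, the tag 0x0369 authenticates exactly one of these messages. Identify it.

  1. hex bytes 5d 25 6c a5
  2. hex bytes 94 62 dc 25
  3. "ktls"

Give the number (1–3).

1

Key hex bytes fe 6b 72 df 8b 28 54 69 79 is 9 bytes > B = 5, so hash it first: H(key) = 04 a3, then zero-pad to 5 bytes: K' = 04 a3 00 00 00.
K' ⊕ ipad = 32 95 36 36 36; K' ⊕ opad = 58 ff 5c 5c 5c.
m1: inner = H(32 95 36 36 36 5d 25 6c a5) = 02 fc; tag = H(58 ff 5c 5c 5c 02 fc) = 0369 ← matches
m2: inner = H(32 95 36 36 36 94 62 dc 25) = 03 60; tag = H(58 ff 5c 5c 5c 03 60) = 02ce
m3: inner = H(32 95 36 36 36 6b 74 6c 73) = 03 27; tag = H(58 ff 5c 5c 5c 03 27) = 0295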